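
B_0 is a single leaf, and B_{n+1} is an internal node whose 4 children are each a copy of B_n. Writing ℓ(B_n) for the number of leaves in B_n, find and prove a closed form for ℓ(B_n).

Claim: ℓ(B_n) = 4^n.

Base case: ℓ(B_0) = 1, and 4^0 = 1.
Assume ℓ(B_j) = 4^j.
Then ℓ(B_{j+1}) = 4·ℓ(B_j) = 4·4^j = 4^{j+1}.
Hence ℓ(B_n) = 4^n for every n ≥ 0, by induction.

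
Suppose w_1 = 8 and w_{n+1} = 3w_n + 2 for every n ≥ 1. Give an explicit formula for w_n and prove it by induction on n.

Claim: w_n = 3^{n+1} − 1.

Base case: w_1 = 8, and 3^{1+1} − 1 = 9 − 1 = 8.
Assume w_m = 3^{m+1} − 1 for some m ≥ 1.
Then w_{m+1} = 3w_m + 2 = 3·(3^{m+1} − 1) + 2 = 3^{m+2} − 3 + 2 = 3^{m+2} − 1.
By induction, w_n = 3^{n+1} − 1 for all n ≥ 1.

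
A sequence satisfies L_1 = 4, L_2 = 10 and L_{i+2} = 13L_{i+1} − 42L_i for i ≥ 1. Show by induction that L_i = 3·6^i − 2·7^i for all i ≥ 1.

Base cases: L_1 = 4 and 3·6^1 − 2·7^1 = 4; L_2 = 10 and 3·6^2 − 2·7^2 = 10.
Assume L_j = 3·6^j − 2·7^j for all 1 ≤ j ≤ k, where k ≥ 2.
Then L_{k+1} = 13L_k − 42L_{k−1} = 13·(3·6^k − 2·7^k) − 42·(3·6^{k−1} − 2·7^{k−1}) = 3·(13·6 − 42)6^{k−1} − 2·(13·7 − 42)7^{k−1} = 108·6^{k−1} − 98·7^{k−1} = 3·6^{k+1} − 2·7^{k+1}.
So the formula holds for k+1, and by strong induction L_i = 3·6^i − 2·7^i for all i ≥ 1.

L_i = 3·6^i − 2·7^i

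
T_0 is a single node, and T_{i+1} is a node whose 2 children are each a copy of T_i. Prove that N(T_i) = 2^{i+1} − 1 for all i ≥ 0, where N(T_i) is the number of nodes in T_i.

Base case: N(T_0) = 1, and 2^{0+1} − 1 = 1.
Assume N(T_m) = 2^{m+1} − 1.
Then N(T_{m+1}) = 1 + 2N(T_m) = 1 + 2(2^{m+1} − 1) = 2^{m+2} − 2 + 1 = 2^{m+2} − 1.
This completes the inductive step, so N(T_i) = 2^{i+1} − 1 for all i ≥ 0.

N(T_i) = 2^{i+1} − 1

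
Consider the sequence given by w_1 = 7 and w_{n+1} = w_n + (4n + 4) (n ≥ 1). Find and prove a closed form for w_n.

Claim: w_n = 2n^2 + 2n + 3.

Base case: w_1 = 7, and 2·1^2 + 2·1 + 3 = 7.
Assume w_r = 2r^2 + 2r + 3.
Then w_{r+1} = w_r + (4r + 4) = (2r^2 + 2r + 3) + (4r + 4) = 2r^2 + 6r + 7,
and 2·(r+1)^2 + 2·(r+1) + 3 = 2r^2 + 6r + 7.
Hence w_n = 2n^2 + 2n + 3 for every n ≥ 1, by induction.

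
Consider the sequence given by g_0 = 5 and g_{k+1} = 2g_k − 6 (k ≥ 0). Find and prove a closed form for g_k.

Claim: g_k = -2^k + 6.

Base case: g_0 = 5, and -2^0 + 6 = -1 + 6 = 5.
Assume g_m = -2^m + 6 for some m ≥ 0.
Then g_{m+1} = 2g_m − 6 = 2·(-2^m + 6) − 6 = -2^{m+1} + 12 − 6 = -2^{m+1} + 6.
Hence g_k = -2^k + 6 for every k ≥ 0, by induction.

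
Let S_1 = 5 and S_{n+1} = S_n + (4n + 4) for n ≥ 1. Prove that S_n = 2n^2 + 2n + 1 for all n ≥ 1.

Base case: S_1 = 5, and 2·1^2 + 2·1 + 1 = 5.
Assume S_r = 2r^2 + 2r + 1.
Then S_{r+1} = S_r + (4r + 4) = (2r^2 + 2r + 1) + (4r + 4) = 2r^2 + 6r + 5,
and 2·(r+1)^2 + 2·(r+1) + 1 = 2r^2 + 6r + 5.
By induction, S_n = 2n^2 + 2n + 1 for all n ≥ 1.

S_n = 2n^2 + 2n + 1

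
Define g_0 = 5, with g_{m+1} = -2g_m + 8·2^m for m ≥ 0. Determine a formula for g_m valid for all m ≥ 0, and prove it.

Claim: g_m = 3·(-2)^m + 2·2^m.

Base case: g_0 = 5, and 3·(-2)^0 + 2·2^0 = 3 + 2 = 5.
Assume g_k = 3·(-2)^k + 2·2^k for some k ≥ 0.
Then g_{k+1} = -2g_k + 8·2^k = -2·(3·(-2)^k + 2·2^k) + 8·2^k = 3·(-2)^{k+1} − 4·2^k + 8·2^k = 3·(-2)^{k+1} + 4·2^k = 3·(-2)^{k+1} + 2·2^{k+1}.
By induction, g_m = 3·(-2)^m + 2·2^m for all m ≥ 0.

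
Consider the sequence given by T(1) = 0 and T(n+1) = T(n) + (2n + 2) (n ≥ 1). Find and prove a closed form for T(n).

Claim: T(n) = n^2 + n − 2.

Base case: T(1) = 0, and 1^2 + 1 − 2 = 0.
Assume T(j) = j^2 + j − 2.
Then T(j+1) = T(j) + (2j + 2) = (j^2 + j − 2) + (2j + 2) = j^2 + 3j,
and (j+1)^2 + (j+1) − 2 = j^2 + 3j.
By induction, T(n) = n^2 + n − 2 for all n ≥ 1.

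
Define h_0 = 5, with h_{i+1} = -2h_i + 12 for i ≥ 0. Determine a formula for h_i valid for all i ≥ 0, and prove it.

Claim: h_i = (-2)^i + 4.

Base case: h_0 = 5, and (-2)^0 + 4 = 1 + 4 = 5.
Assume h_m = (-2)^m + 4 for some m ≥ 0.
Then h_{m+1} = -2h_m + 12 = -2·((-2)^m + 4) + 12 = -2·(-2)^m − 8 + 12 = (-2)^{m+1} + 4.
Hence h_i = (-2)^i + 4 for every i ≥ 0, by induction.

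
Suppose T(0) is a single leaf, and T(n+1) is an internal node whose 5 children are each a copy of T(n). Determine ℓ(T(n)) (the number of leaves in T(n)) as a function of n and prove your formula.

Claim: ℓ(T(n)) = 5^n.

Base case: ℓ(T(0)) = 1, and 5^0 = 1.
Assume ℓ(T(r)) = 5^r.
Then ℓ(T(r+1)) = 5·ℓ(T(r)) = 5·5^r = 5^{r+1}.
So the formula holds for r+1, and by induction ℓ(T(n)) = 5^n for all n ≥ 0.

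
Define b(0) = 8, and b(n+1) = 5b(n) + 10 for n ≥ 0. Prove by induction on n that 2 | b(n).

Base case: b(0) = 8 = 2·4, so 2 | b(0).
Assume 2 | b(r), so b(r) = 2t for some integer t.
Then b(r+1) = 5b(r) + 10 = 5·(2t) + 10 = 2(5t + 5), so 2 | b(r+1).
Hence 2 | b(n) for every n ≥ 0, by induction.

2 | b(n)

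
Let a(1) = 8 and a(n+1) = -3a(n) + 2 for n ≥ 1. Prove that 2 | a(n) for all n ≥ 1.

Base case: a(1) = 8 = 2·4, so 2 | a(1).
Assume 2 | a(r), so a(r) = 2t for some integer t.
Then a(r+1) = -3a(r) + 2 = -3·(2t) + 2 = 2(-3t + 1), so 2 | a(r+1).
Hence 2 | a(n) for every n ≥ 1, by induction.

2 | a(n)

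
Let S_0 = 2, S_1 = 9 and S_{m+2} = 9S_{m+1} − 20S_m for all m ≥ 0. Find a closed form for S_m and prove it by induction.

Claim: S_m = 4^m + 5^m.

Base cases: S_0 = 2 and 4^0 + 5^0 = 2; S_1 = 9 and 4^1 + 5^1 = 9.
Assume S_j = 4^j + 5^j for all 0 ≤ j ≤ k, where k ≥ 1.
Then S_{k+1} = 9S_k − 20S_{k−1} = 9·(4^k + 5^k) − 20·(4^{k−1} + 5^{k−1}) = (9·4 − 20)4^{k−1} + (9·5 − 20)5^{k−1} = 16·4^{k−1} + 25·5^{k−1} = 4^{k+1} + 5^{k+1}.
So the formula holds for k+1, and by strong induction S_m = 4^m + 5^m for all m ≥ 0.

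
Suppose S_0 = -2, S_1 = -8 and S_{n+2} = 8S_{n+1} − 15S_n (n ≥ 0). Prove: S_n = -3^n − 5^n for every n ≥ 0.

Base cases: S_0 = -2 and -3^0 − 5^0 = -2; S_1 = -8 and -3^1 − 5^1 = -8.
Assume S_j = -3^j − 5^j for all 0 ≤ j ≤ k, where k ≥ 1.
Then S_{k+1} = 8S_k − 15S_{k−1} = 8·(-3^k − 5^k) − 15·(-3^{k−1} − 5^{k−1}) = -(8·3 − 15)3^{k−1} − (8·5 − 15)5^{k−1} = -9·3^{k−1} − 25·5^{k−1} = -3^{k+1} − 5^{k+1}.
So the formula holds for k+1, and by strong induction S_n = -3^n − 5^n for all n ≥ 0.

S_n = -3^n − 5^n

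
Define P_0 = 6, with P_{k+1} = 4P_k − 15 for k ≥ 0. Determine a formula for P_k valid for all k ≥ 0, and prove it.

Claim: P_k = 4^k + 5.

Base case: P_0 = 6, and 4^0 + 5 = 1 + 5 = 6.
Assume P_j = 4^j + 5 for some j ≥ 0.
Then P_{j+1} = 4P_j − 15 = 4·(4^j + 5) − 15 = 4^{j+1} + 20 − 15 = 4^{j+1} + 5.
This completes the inductive step, so P_k = 4^k + 5 for all k ≥ 0.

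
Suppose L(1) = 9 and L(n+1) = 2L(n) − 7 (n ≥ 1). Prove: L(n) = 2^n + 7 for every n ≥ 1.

Base case: L(1) = 9, and 2^1 + 7 = 2 + 7 = 9.
Assume L(j) = 2^j + 7 for some j ≥ 1.
Then L(j+1) = 2L(j) − 7 = 2·(2^j + 7) − 7 = 2^{j+1} + 14 − 7 = 2^{j+1} + 7.
This completes the inductive step, so L(n) = 2^n + 7 for all n ≥ 1.

L(n) = 2^n + 7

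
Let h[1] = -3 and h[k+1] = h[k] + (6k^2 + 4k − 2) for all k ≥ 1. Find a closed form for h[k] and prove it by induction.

Claim: h[k] = 2k^3 − k^2 − 3k − 1.

Base case: h[1] = -3, and 2·1^3 − 1^2 − 3·1 − 1 = -3.
Assume h[m] = 2m^3 − m^2 − 3m − 1.
Then h[m+1] = h[m] + (6m^2 + 4m − 2) = (2m^3 − m^2 − 3m − 1) + (6m^2 + 4m − 2) = 2m^3 + 5m^2 + m − 3,
and 2·(m+1)^3 − (m+1)^2 − 3·(m+1) − 1 = 2m^3 + 5m^2 + m − 3.
Hence h[k] = 2k^3 − k^2 − 3k − 1 for every k ≥ 1, by induction.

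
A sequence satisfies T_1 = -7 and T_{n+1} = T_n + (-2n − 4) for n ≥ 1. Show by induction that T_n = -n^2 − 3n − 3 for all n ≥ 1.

Base case: T_1 = -7, and -1^2 − 3·1 − 3 = -7.
Assume T_r = -r^2 − 3r − 3.
Then T_{r+1} = T_r + (-2r − 4) = (-r^2 − 3r − 3) + (-2r − 4) = -r^2 − 5r − 7,
and -(r+1)^2 − 3·(r+1) − 3 = -r^2 − 5r − 7.
By induction, T_n = -n^2 − 3n − 3 for all n ≥ 1.

T_n = -n^2 − 3n − 3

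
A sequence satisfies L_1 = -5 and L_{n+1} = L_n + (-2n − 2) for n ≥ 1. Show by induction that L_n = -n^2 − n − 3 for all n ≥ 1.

Base case: L_1 = -5, and -1^2 − 1 − 3 = -5.
Assume L_m = -m^2 − m − 3.
Then L_{m+1} = L_m + (-2m − 2) = (-m^2 − m − 3) + (-2m − 2) = -m^2 − 3m − 5,
and -(m+1)^2 − (m+1) − 3 = -m^2 − 3m − 5.
This completes the inductive step, so L_n = -n^2 − n − 3 for all n ≥ 1.

L_n = -n^2 − n − 3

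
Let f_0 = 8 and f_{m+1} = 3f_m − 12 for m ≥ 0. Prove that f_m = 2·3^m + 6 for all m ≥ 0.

Base case: f_0 = 8, and 2·3^0 + 6 = 2 + 6 = 8.
Assume f_r = 2·3^r + 6 for some r ≥ 0.
Then f_{r+1} = 3f_r − 12 = 3·(2·3^r + 6) − 12 = 6·3^r + 18 − 12 = 2·3^{r+1} + 6.
This completes the inductive step, so f_m = 2·3^m + 6 for all m ≥ 0.

f_m = 2·3^m + 6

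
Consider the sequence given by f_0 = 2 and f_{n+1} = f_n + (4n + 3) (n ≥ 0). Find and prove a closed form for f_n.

Claim: f_n = 2n^2 + n + 2.

Base case: f_0 = 2, and 2·0^2 + 0 + 2 = 2.
Assume f_k = 2k^2 + k + 2.
Then f_{k+1} = f_k + (4k + 3) = (2k^2 + k + 2) + (4k + 3) = 2k^2 + 5k + 5,
and 2·(k+1)^2 + (k+1) + 2 = 2k^2 + 5k + 5.
Hence f_n = 2n^2 + n + 2 for every n ≥ 0, by induction.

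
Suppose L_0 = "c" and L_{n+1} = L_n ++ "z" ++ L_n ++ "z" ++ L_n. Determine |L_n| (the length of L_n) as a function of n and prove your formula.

Claim: |L_n| = 2·3^n − 1.

Base case: |L_0| = 1, and 2·3^0 − 1 = 1.
Assume |L_m| = 2·3^m − 1.
Then |L_{m+1}| = 3|L_m| + 2 = 3(2·3^m − 1) + 2 = 2·3^{m+1} − 3 + 2 = 2·3^{m+1} − 1.
So the formula holds for m+1, and by induction |L_n| = 2·3^n − 1 for all n ≥ 0.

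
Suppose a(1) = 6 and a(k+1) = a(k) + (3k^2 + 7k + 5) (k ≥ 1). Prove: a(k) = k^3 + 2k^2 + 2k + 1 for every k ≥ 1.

Base case: a(1) = 6, and 1^3 + 2·1^2 + 2·1 + 1 = 6.
Assume a(j) = j^3 + 2j^2 + 2j + 1.
Then a(j+1) = a(j) + (3j^2 + 7j + 5) = (j^3 + 2j^2 + 2j + 1) + (3j^2 + 7j + 5) = j^3 + 5j^2 + 9j + 6,
and (j+1)^3 + 2·(j+1)^2 + 2·(j+1) + 1 = j^3 + 5j^2 + 9j + 6.
This completes the inductive step, so a(k) = k^3 + 2k^2 + 2k + 1 for all k ≥ 1.

a(k) = k^3 + 2k^2 + 2k + 1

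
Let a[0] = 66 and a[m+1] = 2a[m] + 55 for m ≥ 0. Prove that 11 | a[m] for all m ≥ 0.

Base case: a[0] = 66 = 11·6, so 11 | a[0].
Assume 11 | a[k], so a[k] = 11t for some integer t.
Then a[k+1] = 2a[k] + 55 = 2·(11t) + 55 = 11(2t + 5), so 11 | a[k+1].
This completes the inductive step, so 11 | a[m] for all m ≥ 0.

11 | a[m]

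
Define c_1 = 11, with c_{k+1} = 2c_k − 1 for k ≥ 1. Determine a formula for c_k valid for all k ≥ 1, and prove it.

Claim: c_k = 5·2^k + 1.

Base case: c_1 = 11, and 5·2^1 + 1 = 10 + 1 = 11.
Assume c_m = 5·2^m + 1 for some m ≥ 1.
Then c_{m+1} = 2c_m − 1 = 2·(5·2^m + 1) − 1 = 10·2^m + 2 − 1 = 5·2^{m+1} + 1.
By induction, c_k = 5·2^k + 1 for all k ≥ 1.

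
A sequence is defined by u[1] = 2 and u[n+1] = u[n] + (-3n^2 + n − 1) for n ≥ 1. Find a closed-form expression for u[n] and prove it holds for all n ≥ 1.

Claim: u[n] = -n^3 + 2n^2 − 2n + 3.

Base case: u[1] = 2, and -1^3 + 2·1^2 − 2·1 + 3 = 2.
Assume u[j] = -j^3 + 2j^2 − 2j + 3.
Then u[j+1] = u[j] + (-3j^2 + j − 1) = (-j^3 + 2j^2 − 2j + 3) + (-3j^2 + j − 1) = -j^3 − j^2 − j + 2,
and -(j+1)^3 + 2·(j+1)^2 − 2·(j+1) + 3 = -j^3 − j^2 − j + 2.
Hence u[n] = -n^3 + 2n^2 − 2n + 3 for every n ≥ 1, by induction.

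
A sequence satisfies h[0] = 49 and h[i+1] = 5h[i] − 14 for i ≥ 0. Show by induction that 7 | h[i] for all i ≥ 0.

Base case: h[0] = 49 = 7·7, so 7 | h[0].
Assume 7 | h[k], so h[k] = 7t for some integer t.
Then h[k+1] = 5h[k] − 14 = 5·(7t) − 14 = 7(5t − 2), so 7 | h[k+1].
Hence 7 | h[i] for every i ≥ 0, by induction.

7 | h[i]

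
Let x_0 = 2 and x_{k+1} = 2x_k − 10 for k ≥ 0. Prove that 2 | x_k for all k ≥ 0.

Base case: x_0 = 2 = 2·1, so 2 | x_0.
Assume 2 | x_j, so x_j = 2t for some integer t.
Then x_{j+1} = 2x_j − 10 = 2·(2t) − 10 = 2(2t − 5), so 2 | x_{j+1}.
This completes the inductive step, so 2 | x_k for all k ≥ 0.

2 | x_k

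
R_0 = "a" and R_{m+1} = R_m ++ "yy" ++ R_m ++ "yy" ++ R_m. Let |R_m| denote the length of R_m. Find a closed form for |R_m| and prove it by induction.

Claim: |R_m| = 3^{m+1} − 2.

Base case: |R_0| = 1, and 3^{0+1} − 2 = 1.
Assume |R_j| = 3^{j+1} − 2.
Then |R_{j+1}| = 3|R_j| + 4 = 3(3^{j+1} − 2) + 4 = 3^{j+2} − 6 + 4 = 3^{j+2} − 2.
So the formula holds for j+1, and by induction |R_m| = 3^{m+1} − 2 for all m ≥ 0.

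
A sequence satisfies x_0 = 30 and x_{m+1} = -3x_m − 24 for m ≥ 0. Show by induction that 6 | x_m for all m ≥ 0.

Base case: x_0 = 30 = 6·5, so 6 | x_0.
Assume 6 | x_r, so x_r = 6t for some integer t.
Then x_{r+1} = -3x_r − 24 = -3·(6t) − 24 = 6(-3t − 4), so 6 | x_{r+1}.
So the property holds for r+1, and by induction 6 | x_m for all m ≥ 0.

6 | x_m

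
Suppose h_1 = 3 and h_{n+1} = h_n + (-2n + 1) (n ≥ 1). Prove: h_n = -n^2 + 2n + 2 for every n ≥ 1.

Base case: h_1 = 3, and -1^2 + 2·1 + 2 = 3.
Assume h_j = -j^2 + 2j + 2.
Then h_{j+1} = h_j + (-2j + 1) = (-j^2 + 2j + 2) + (-2j + 1) = -j^2 + 3,
and -(j+1)^2 + 2·(j+1) + 2 = -j^2 + 3.
This completes the inductive step, so h_n = -n^2 + 2n + 2 for all n ≥ 1.

h_n = -n^2 + 2n + 2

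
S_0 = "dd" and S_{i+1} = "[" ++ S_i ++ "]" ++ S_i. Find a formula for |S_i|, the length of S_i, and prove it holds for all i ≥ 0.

Claim: |S_i| = 2^{i+2} − 2.

Base case: |S_0| = 2, and 2^{0+2} − 2 = 2.
Assume |S_r| = 2^{r+2} − 2.
Then |S_{r+1}| = 1 + |S_r| + 1 + |S_r| = 2|S_r| + 2 = 2(2^{r+2} − 2) + 2 = 2^{r+3} − 4 + 2 = 2^{r+3} − 2.
By induction, |S_i| = 2^{i+2} − 2 for all i ≥ 0.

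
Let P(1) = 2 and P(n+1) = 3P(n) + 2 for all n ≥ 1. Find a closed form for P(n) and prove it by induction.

Claim: P(n) = 3^n − 1.

Base case: P(1) = 2, and 3^1 − 1 = 3 − 1 = 2.
Assume P(k) = 3^k − 1 for some k ≥ 1.
Then P(k+1) = 3P(k) + 2 = 3·(3^k − 1) + 2 = 3^{k+1} − 3 + 2 = 3^{k+1} − 1.
By induction, P(n) = 3^n − 1 for all n ≥ 1.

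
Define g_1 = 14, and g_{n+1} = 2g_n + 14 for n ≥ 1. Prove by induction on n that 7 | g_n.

Base case: g_1 = 14 = 7·2, so 7 | g_1.
Assume 7 | g_k, so g_k = 7t for some integer t.
Then g_{k+1} = 2g_k + 14 = 2·(7t) + 14 = 7(2t + 2), so 7 | g_{k+1}.
So the property holds for k+1, and by induction 7 | g_n for all n ≥ 1.

7 | g_n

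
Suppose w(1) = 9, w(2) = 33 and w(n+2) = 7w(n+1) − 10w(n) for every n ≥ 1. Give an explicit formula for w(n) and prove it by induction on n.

Claim: w(n) = 5^n + 2·2^n.

Base cases: w(1) = 9 and 5^1 + 2·2^1 = 9; w(2) = 33 and 5^2 + 2·2^2 = 33.
Assume w(i) = 5^i + 2·2^i for all 1 ≤ i ≤ j, where j ≥ 2.
Then w(j+1) = 7w(j) − 10w(j−1) = 7·(5^j + 2·2^j) − 10·(5^{j−1} + 2·2^{j−1}) = (7·5 − 10)5^{j−1} + 2·(7·2 − 10)2^{j−1} = 25·5^{j−1} + 8·2^{j−1} = 5^{j+1} + 2·2^{j+1}.
By strong induction, w(n) = 5^n + 2·2^n for all n ≥ 1.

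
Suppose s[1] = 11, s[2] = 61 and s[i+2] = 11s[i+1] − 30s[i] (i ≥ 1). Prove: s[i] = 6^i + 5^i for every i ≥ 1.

Base cases: s[1] = 11 and 6^1 + 5^1 = 11; s[2] = 61 and 6^2 + 5^2 = 61.
Assume s[j] = 6^j + 5^j for all 1 ≤ j ≤ k, where k ≥ 2.
Then s[k+1] = 11s[k] − 30s[k−1] = 11·(6^k + 5^k) − 30·(6^{k−1} + 5^{k−1}) = (11·6 − 30)6^{k−1} + (11·5 − 30)5^{k−1} = 36·6^{k−1} + 25·5^{k−1} = 6^{k+1} + 5^{k+1}.
By strong induction, s[i] = 6^i + 5^i for all i ≥ 1.

s[i] = 6^i + 5^i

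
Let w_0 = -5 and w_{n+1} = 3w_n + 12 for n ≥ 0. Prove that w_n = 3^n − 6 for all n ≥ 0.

Base case: w_0 = -5, and 3^0 − 6 = 1 − 6 = -5.
Assume w_r = 3^r − 6 for some r ≥ 0.
Then w_{r+1} = 3w_r + 12 = 3·(3^r − 6) + 12 = 3^{r+1} − 18 + 12 = 3^{r+1} − 6.
This completes the inductive step, so w_n = 3^n − 6 for all n ≥ 0.

w_n = 3^n − 6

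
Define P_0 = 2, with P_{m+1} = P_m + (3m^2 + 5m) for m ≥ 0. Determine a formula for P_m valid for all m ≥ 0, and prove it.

Claim: P_m = m^3 + m^2 − 2m + 2.

Base case: P_0 = 2, and 0^3 + 0^2 − 2·0 + 2 = 2.
Assume P_r = r^3 + r^2 − 2r + 2.
Then P_{r+1} = P_r + (3r^2 + 5r) = (r^3 + r^2 − 2r + 2) + (3r^2 + 5r) = r^3 + 4r^2 + 3r + 2,
and (r+1)^3 + (r+1)^2 − 2·(r+1) + 2 = r^3 + 4r^2 + 3r + 2.
By induction, P_m = m^3 + m^2 − 2m + 2 for all m ≥ 0.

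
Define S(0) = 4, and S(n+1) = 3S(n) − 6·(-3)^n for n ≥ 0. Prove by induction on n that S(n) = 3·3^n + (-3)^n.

Base case: S(0) = 4, and 3·3^0 + (-3)^0 = 3 + 1 = 4.
Assume S(j) = 3·3^j + (-3)^j for some j ≥ 0.
Then S(j+1) = 3S(j) − 6·(-3)^j = 3·(3·3^j + (-3)^j) − 6·(-3)^j = 3·3^{j+1} + 3·(-3)^j − 6·(-3)^j = 3·3^{j+1} − 3·(-3)^j = 3·3^{j+1} + (-3)^{j+1}.
So the formula holds for j+1, and by induction S(n) = 3·3^n + (-3)^n for all n ≥ 0.

S(n) = 3·3^n + (-3)^n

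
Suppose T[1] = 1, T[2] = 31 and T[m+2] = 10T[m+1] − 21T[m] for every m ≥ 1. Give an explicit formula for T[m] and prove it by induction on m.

Claim: T[m] = 7^m − 2·3^m.

Base cases: T[1] = 1 and 7^1 − 2·3^1 = 1; T[2] = 31 and 7^2 − 2·3^2 = 31.
Assume T[j] = 7^j − 2·3^j for all 1 ≤ j ≤ k, where k ≥ 2.
Then T[k+1] = 10T[k] − 21T[k−1] = 10·(7^k − 2·3^k) − 21·(7^{k−1} − 2·3^{k−1}) = (10·7 − 21)7^{k−1} − 2·(10·3 − 21)3^{k−1} = 49·7^{k−1} − 18·3^{k−1} = 7^{k+1} − 2·3^{k+1}.
This completes the inductive step, so T[m] = 7^m − 2·3^m for all m ≥ 1.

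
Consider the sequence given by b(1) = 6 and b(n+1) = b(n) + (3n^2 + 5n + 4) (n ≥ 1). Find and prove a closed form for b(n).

Claim: b(n) = n^3 + n^2 + 2n + 2.

Base case: b(1) = 6, and 1^3 + 1^2 + 2·1 + 2 = 6.
Assume b(r) = r^3 + r^2 + 2r + 2.
Then b(r+1) = b(r) + (3r^2 + 5r + 4) = (r^3 + r^2 + 2r + 2) + (3r^2 + 5r + 4) = r^3 + 4r^2 + 7r + 6,
and (r+1)^3 + (r+1)^2 + 2·(r+1) + 2 = r^3 + 4r^2 + 7r + 6.
This completes the inductive step, so b(n) = n^3 + n^2 + 2n + 2 for all n ≥ 1.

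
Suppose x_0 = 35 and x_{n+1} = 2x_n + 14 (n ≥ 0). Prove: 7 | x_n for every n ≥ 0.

Base case: x_0 = 35 = 7·5, so 7 | x_0.
Assume 7 | x_j, so x_j = 7t for some integer t.
Then x_{j+1} = 2x_j + 14 = 2·(7t) + 14 = 7(2t + 2), so 7 | x_{j+1}.
This completes the inductive step, so 7 | x_n for all n ≥ 0.

7 | x_n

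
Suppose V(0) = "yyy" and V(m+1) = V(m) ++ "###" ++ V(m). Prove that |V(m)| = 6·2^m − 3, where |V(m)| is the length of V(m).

Base case: |V(0)| = 3, and 6·2^0 − 3 = 3.
Assume |V(r)| = 6·2^r − 3.
Then |V(r+1)| = |V(r)| + 3 + |V(r)| = 2|V(r)| + 3 = 2(6·2^r − 3) + 3 = 6·2^{r+1} − 6 + 3 = 6·2^{r+1} − 3.
This completes the inductive step, so |V(m)| = 6·2^m − 3 for all m ≥ 0.

|V(m)| = 6·2^m − 3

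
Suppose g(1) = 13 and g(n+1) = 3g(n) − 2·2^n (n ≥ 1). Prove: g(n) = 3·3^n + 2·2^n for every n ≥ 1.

Base case: g(1) = 13, and 3·3^1 + 2·2^1 = 9 + 4 = 13.
Assume g(m) = 3·3^m + 2·2^m for some m ≥ 1.
Then g(m+1) = 3g(m) − 2·2^m = 3·(3·3^m + 2·2^m) − 2·2^m = 3·3^{m+1} + 6·2^m − 2·2^m = 3·3^{m+1} + 4·2^m = 3·3^{m+1} + 2·2^{m+1}.
This completes the inductive step, so g(n) = 3·3^n + 2·2^n for all n ≥ 1.

g(n) = 3·3^n + 2·2^n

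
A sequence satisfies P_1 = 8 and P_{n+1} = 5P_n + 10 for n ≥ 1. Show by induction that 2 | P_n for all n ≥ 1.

Base case: P_1 = 8 = 2·4, so 2 | P_1.
Assume 2 | P_j, so P_j = 2t for some integer t.
Then P_{j+1} = 5P_j + 10 = 5·(2t) + 10 = 2(5t + 5), so 2 | P_{j+1}.
This completes the inductive step, so 2 | P_n for all n ≥ 1.

2 | P_n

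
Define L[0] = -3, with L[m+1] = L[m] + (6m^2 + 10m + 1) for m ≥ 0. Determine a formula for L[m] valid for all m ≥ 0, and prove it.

Claim: L[m] = 2m^3 + 2m^2 − 3m − 3.

Base case: L[0] = -3, and 2·0^3 + 2·0^2 − 3·0 − 3 = -3.
Assume L[k] = 2k^3 + 2k^2 − 3k − 3.
Then L[k+1] = L[k] + (6k^2 + 10k + 1) = (2k^3 + 2k^2 − 3k − 3) + (6k^2 + 10k + 1) = 2k^3 + 8k^2 + 7k − 2,
and 2·(k+1)^3 + 2·(k+1)^2 − 3·(k+1) − 3 = 2k^3 + 8k^2 + 7k − 2.
By induction, L[m] = 2m^3 + 2m^2 − 3m − 3 for all m ≥ 0.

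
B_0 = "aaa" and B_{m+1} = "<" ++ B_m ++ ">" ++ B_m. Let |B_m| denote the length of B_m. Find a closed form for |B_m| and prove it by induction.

Claim: |B_m| = 5·2^m − 2.

Base case: |B_0| = 3, and 5·2^0 − 2 = 3.
Assume |B_j| = 5·2^j − 2.
Then |B_{j+1}| = 1 + |B_j| + 1 + |B_j| = 2|B_j| + 2 = 2(5·2^j − 2) + 2 = 5·2^{j+1} − 4 + 2 = 5·2^{j+1} − 2.
So the formula holds for j+1, and by induction |B_m| = 5·2^m − 2 for all m ≥ 0.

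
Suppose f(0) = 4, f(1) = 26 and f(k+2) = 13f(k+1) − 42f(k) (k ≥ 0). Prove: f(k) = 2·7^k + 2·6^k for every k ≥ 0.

Base cases: f(0) = 4 and 2·7^0 + 2·6^0 = 4; f(1) = 26 and 2·7^1 + 2·6^1 = 26.
Assume f(j) = 2·7^j + 2·6^j for all 0 ≤ j ≤ r, where r ≥ 1.
Then f(r+1) = 13f(r) − 42f(r−1) = 13·(2·7^r + 2·6^r) − 42·(2·7^{r−1} + 2·6^{r−1}) = 2·(13·7 − 42)7^{r−1} + 2·(13·6 − 42)6^{r−1} = 98·7^{r−1} + 72·6^{r−1} = 2·7^{r+1} + 2·6^{r+1}.
Hence f(k) = 2·7^k + 2·6^k for every k ≥ 0, by strong induction.

f(k) = 2·7^k + 2·6^k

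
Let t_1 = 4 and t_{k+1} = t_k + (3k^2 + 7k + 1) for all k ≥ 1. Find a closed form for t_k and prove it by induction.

Claim: t_k = k^3 + 2k^2 − 2k + 3.

Base case: t_1 = 4, and 1^3 + 2·1^2 − 2·1 + 3 = 4.
Assume t_m = m^3 + 2m^2 − 2m + 3.
Then t_{m+1} = t_m + (3m^2 + 7m + 1) = (m^3 + 2m^2 − 2m + 3) + (3m^2 + 7m + 1) = m^3 + 5m^2 + 5m + 4,
and (m+1)^3 + 2·(m+1)^2 − 2·(m+1) + 3 = m^3 + 5m^2 + 5m + 4.
Hence t_k = k^3 + 2k^2 − 2k + 3 for every k ≥ 1, by induction.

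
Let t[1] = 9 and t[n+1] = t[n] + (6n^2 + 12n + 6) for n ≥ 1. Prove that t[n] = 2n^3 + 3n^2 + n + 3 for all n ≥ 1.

Base case: t[1] = 9, and 2·1^3 + 3·1^2 + 1 + 3 = 9.
Assume t[k] = 2k^3 + 3k^2 + k + 3.
Then t[k+1] = t[k] + (6k^2 + 12k + 6) = (2k^3 + 3k^2 + k + 3) + (6k^2 + 12k + 6) = 2k^3 + 9k^2 + 13k + 9,
and 2·(k+1)^3 + 3·(k+1)^2 + (k+1) + 3 = 2k^3 + 9k^2 + 13k + 9.
This completes the inductive step, so t[n] = 2n^3 + 3n^2 + n + 3 for all n ≥ 1.

t[n] = 2n^3 + 3n^2 + n + 3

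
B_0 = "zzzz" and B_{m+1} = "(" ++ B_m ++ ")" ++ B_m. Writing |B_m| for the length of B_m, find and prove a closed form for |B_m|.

Claim: |B_m| = 6·2^m − 2.

Base case: |B_0| = 4, and 6·2^0 − 2 = 4.
Assume |B_r| = 6·2^r − 2.
Then |B_{r+1}| = 1 + |B_r| + 1 + |B_r| = 2|B_r| + 2 = 2(6·2^r − 2) + 2 = 6·2^{r+1} − 4 + 2 = 6·2^{r+1} − 2.
By induction, |B_m| = 6·2^m − 2 for all m ≥ 0.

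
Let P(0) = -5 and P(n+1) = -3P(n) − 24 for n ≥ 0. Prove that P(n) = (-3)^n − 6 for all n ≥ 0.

Base case: P(0) = -5, and (-3)^0 − 6 = 1 − 6 = -5.
Assume P(j) = (-3)^j − 6 for some j ≥ 0.
Then P(j+1) = -3P(j) − 24 = -3·((-3)^j − 6) − 24 = -3·(-3)^j + 18 − 24 = (-3)^{j+1} − 6.
By induction, P(n) = (-3)^n − 6 for all n ≥ 0.

P(n) = (-3)^n − 6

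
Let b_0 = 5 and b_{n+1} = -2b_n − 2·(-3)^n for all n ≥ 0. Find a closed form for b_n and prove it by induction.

Claim: b_n = 3·(-2)^n + 2·(-3)^n.

Base case: b_0 = 5, and 3·(-2)^0 + 2·(-3)^0 = 3 + 2 = 5.
Assume b_k = 3·(-2)^k + 2·(-3)^k for some k ≥ 0.
Then b_{k+1} = -2b_k − 2·(-3)^k = -2·(3·(-2)^k + 2·(-3)^k) − 2·(-3)^k = 3·(-2)^{k+1} − 4·(-3)^k − 2·(-3)^k = 3·(-2)^{k+1} − 6·(-3)^k = 3·(-2)^{k+1} + 2·(-3)^{k+1}.
By induction, b_n = 3·(-2)^n + 2·(-3)^n for all n ≥ 0.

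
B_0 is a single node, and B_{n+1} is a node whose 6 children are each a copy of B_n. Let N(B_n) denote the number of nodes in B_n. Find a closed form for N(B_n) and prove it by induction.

Claim: N(B_n) = (6^{n+1} − 1)/5.

Base case: N(B_0) = 1, and (6^{0+1} − 1)/5 = 1.
Assume N(B_r) = (6^{r+1} − 1)/5.
Then N(B_{r+1}) = 1 + 6N(B_r) = 1 + 6·(6^{r+1} − 1)/5 = 1 + (6^{r+2} − 6)/5 = (5 + 6^{r+2} − 6)/5 = (6^{r+2} − 1)/5.
By induction, N(B_n) = (6^{n+1} − 1)/5 for all n ≥ 0.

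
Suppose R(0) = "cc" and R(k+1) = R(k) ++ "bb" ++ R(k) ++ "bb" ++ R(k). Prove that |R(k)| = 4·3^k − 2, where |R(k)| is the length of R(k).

Base case: |R(0)| = 2, and 4·3^0 − 2 = 2.
Assume |R(j)| = 4·3^j − 2.
Then |R(j+1)| = 3|R(j)| + 4 = 3(4·3^j − 2) + 4 = 4·3^{j+1} − 6 + 4 = 4·3^{j+1} − 2.
This completes the inductive step, so |R(k)| = 4·3^k − 2 for all k ≥ 0.

|R(k)| = 4·3^k − 2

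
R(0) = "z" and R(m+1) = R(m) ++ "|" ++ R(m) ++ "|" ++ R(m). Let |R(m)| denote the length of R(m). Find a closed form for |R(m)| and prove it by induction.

Claim: |R(m)| = 2·3^m − 1.

Base case: |R(0)| = 1, and 2·3^0 − 1 = 1.
Assume |R(k)| = 2·3^k − 1.
Then |R(k+1)| = 3|R(k)| + 2 = 3(2·3^k − 1) + 2 = 2·3^{k+1} − 3 + 2 = 2·3^{k+1} − 1.
Hence |R(m)| = 2·3^m − 1 for every m ≥ 0, by induction.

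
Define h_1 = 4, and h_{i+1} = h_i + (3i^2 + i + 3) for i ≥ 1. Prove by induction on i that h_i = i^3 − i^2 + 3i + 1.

Base case: h_1 = 4, and 1^3 − 1^2 + 3·1 + 1 = 4.
Assume h_m = m^3 − m^2 + 3m + 1.
Then h_{m+1} = h_m + (3m^2 + m + 3) = (m^3 − m^2 + 3m + 1) + (3m^2 + m + 3) = m^3 + 2m^2 + 4m + 4,
and (m+1)^3 − (m+1)^2 + 3·(m+1) + 1 = m^3 + 2m^2 + 4m + 4.
This completes the inductive step, so h_i = i^3 − i^2 + 3i + 1 for all i ≥ 1.

h_i = i^3 − i^2 + 3i + 1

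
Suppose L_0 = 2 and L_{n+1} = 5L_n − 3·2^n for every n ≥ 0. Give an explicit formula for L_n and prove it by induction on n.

Claim: L_n = 5^n + 2^n.

Base case: L_0 = 2, and 5^0 + 2^0 = 1 + 1 = 2.
Assume L_j = 5^j + 2^j for some j ≥ 0.
Then L_{j+1} = 5L_j − 3·2^j = 5·(5^j + 2^j) − 3·2^j = 5^{j+1} + 5·2^j − 3·2^j = 5^{j+1} + 2·2^j = 5^{j+1} + 2^{j+1}.
So the formula holds for j+1, and by induction L_n = 5^n + 2^n for all n ≥ 0.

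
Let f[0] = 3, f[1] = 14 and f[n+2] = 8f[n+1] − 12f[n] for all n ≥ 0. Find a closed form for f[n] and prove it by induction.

Claim: f[n] = 2·6^n + 2^n.

Base cases: f[0] = 3 and 2·6^0 + 2^0 = 3; f[1] = 14 and 2·6^1 + 2^1 = 14.
Assume f[j] = 2·6^j + 2^j for all 0 ≤ j ≤ r, where r ≥ 1.
Then f[r+1] = 8f[r] − 12f[r−1] = 8·(2·6^r + 2^r) − 12·(2·6^{r−1} + 2^{r−1}) = 2·(8·6 − 12)6^{r−1} + (8·2 − 12)2^{r−1} = 72·6^{r−1} + 4·2^{r−1} = 2·6^{r+1} + 2^{r+1}.
So the formula holds for r+1, and by strong induction f[n] = 2·6^n + 2^n for all n ≥ 0.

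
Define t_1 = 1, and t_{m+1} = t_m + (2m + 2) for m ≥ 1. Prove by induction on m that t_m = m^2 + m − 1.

Base case: t_1 = 1, and 1^2 + 1 − 1 = 1.
Assume t_r = r^2 + r − 1.
Then t_{r+1} = t_r + (2r + 2) = (r^2 + r − 1) + (2r + 2) = r^2 + 3r + 1,
and (r+1)^2 + (r+1) − 1 = r^2 + 3r + 1.
By induction, t_m = m^2 + m − 1 for all m ≥ 1.

t_m = m^2 + m − 1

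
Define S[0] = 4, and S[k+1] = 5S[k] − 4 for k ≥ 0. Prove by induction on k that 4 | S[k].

Base case: S[0] = 4 = 4·1, so 4 | S[0].
Assume 4 | S[j], so S[j] = 4t for some integer t.
Then S[j+1] = 5S[j] − 4 = 5·(4t) − 4 = 4(5t − 1), so 4 | S[j+1].
Hence 4 | S[k] for every k ≥ 0, by induction.

4 | S[k]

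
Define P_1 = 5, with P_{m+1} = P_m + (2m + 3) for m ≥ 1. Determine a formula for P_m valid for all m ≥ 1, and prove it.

Claim: P_m = m^2 + 2m + 2.

Base case: P_1 = 5, and 1^2 + 2·1 + 2 = 5.
Assume P_r = r^2 + 2r + 2.
Then P_{r+1} = P_r + (2r + 3) = (r^2 + 2r + 2) + (2r + 3) = r^2 + 4r + 5,
and (r+1)^2 + 2·(r+1) + 2 = r^2 + 4r + 5.
Hence P_m = m^2 + 2m + 2 for every m ≥ 1, by induction.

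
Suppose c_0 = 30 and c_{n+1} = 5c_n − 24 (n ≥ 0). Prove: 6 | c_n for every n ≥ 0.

Base case: c_0 = 30 = 6·5, so 6 | c_0.
Assume 6 | c_m, so c_m = 6t for some integer t.
Then c_{m+1} = 5c_m − 24 = 5·(6t) − 24 = 6(5t − 4), so 6 | c_{m+1}.
This completes the inductive step, so 6 | c_n for all n ≥ 0.

6 | c_n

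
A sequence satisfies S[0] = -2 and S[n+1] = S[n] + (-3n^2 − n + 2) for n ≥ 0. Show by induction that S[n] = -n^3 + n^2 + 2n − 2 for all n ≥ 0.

Base case: S[0] = -2, and -0^3 + 0^2 + 2·0 − 2 = -2.
Assume S[j] = -j^3 + j^2 + 2j − 2.
Then S[j+1] = S[j] + (-3j^2 − j + 2) = (-j^3 + j^2 + 2j − 2) + (-3j^2 − j + 2) = -j^3 − 2j^2 + j,
and -(j+1)^3 + (j+1)^2 + 2·(j+1) − 2 = -j^3 − 2j^2 + j.
By induction, S[n] = -n^3 + n^2 + 2n − 2 for all n ≥ 0.

S[n] = -n^3 + n^2 + 2n − 2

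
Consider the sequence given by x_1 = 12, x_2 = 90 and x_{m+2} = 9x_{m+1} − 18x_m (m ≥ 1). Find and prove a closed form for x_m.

Claim: x_m = 3·6^m − 2·3^m.

Base cases: x_1 = 12 and 3·6^1 − 2·3^1 = 12; x_2 = 90 and 3·6^2 − 2·3^2 = 90.
Assume x_j = 3·6^j − 2·3^j for all 1 ≤ j ≤ k, where k ≥ 2.
Then x_{k+1} = 9x_k − 18x_{k−1} = 9·(3·6^k − 2·3^k) − 18·(3·6^{k−1} − 2·3^{k−1}) = 3·(9·6 − 18)6^{k−1} − 2·(9·3 − 18)3^{k−1} = 108·6^{k−1} − 18·3^{k−1} = 3·6^{k+1} − 2·3^{k+1}.
Hence x_m = 3·6^m − 2·3^m for every m ≥ 1, by strong induction.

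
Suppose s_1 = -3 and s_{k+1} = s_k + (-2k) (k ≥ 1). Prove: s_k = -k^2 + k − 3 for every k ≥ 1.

Base case: s_1 = -3, and -1^2 + 1 − 3 = -3.
Assume s_j = -j^2 + j − 3.
Then s_{j+1} = s_j + (-2j) = (-j^2 + j − 3) + (-2j) = -j^2 − j − 3,
and -(j+1)^2 + (j+1) − 3 = -j^2 − j − 3.
This completes the inductive step, so s_k = -k^2 + k − 3 for all k ≥ 1.

s_k = -k^2 + k − 3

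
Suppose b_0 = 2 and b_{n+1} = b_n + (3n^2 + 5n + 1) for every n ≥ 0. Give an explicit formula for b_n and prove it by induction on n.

Claim: b_n = n^3 + n^2 − n + 2.

Base case: b_0 = 2, and 0^3 + 0^2 − 0 + 2 = 2.
Assume b_j = j^3 + j^2 − j + 2.
Then b_{j+1} = b_j + (3j^2 + 5j + 1) = (j^3 + j^2 − j + 2) + (3j^2 + 5j + 1) = j^3 + 4j^2 + 4j + 3,
and (j+1)^3 + (j+1)^2 − (j+1) + 2 = j^3 + 4j^2 + 4j + 3.
This completes the inductive step, so b_n = n^3 + n^2 − n + 2 for all n ≥ 0.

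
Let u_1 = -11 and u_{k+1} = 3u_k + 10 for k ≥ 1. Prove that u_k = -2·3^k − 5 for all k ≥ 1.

Base case: u_1 = -11, and -2·3^1 − 5 = -6 − 5 = -11.
Assume u_m = -2·3^m − 5 for some m ≥ 1.
Then u_{m+1} = 3u_m + 10 = 3·(-2·3^m − 5) + 10 = -6·3^m − 15 + 10 = -2·3^{m+1} − 5.
By induction, u_k = -2·3^k − 5 for all k ≥ 1.

u_k = -2·3^k − 5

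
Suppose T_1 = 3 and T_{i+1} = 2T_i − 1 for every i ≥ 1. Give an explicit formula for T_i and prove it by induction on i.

Claim: T_i = 2^i + 1.

Base case: T_1 = 3, and 2^1 + 1 = 2 + 1 = 3.
Assume T_j = 2^j + 1 for some j ≥ 1.
Then T_{j+1} = 2T_j − 1 = 2·(2^j + 1) − 1 = 2^{j+1} + 2 − 1 = 2^{j+1} + 1.
So the formula holds for j+1, and by induction T_i = 2^i + 1 for all i ≥ 1.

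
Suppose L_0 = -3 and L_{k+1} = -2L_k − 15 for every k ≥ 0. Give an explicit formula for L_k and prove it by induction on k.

Claim: L_k = 2·(-2)^k − 5.

Base case: L_0 = -3, and 2·(-2)^0 − 5 = 2 − 5 = -3.
Assume L_j = 2·(-2)^j − 5 for some j ≥ 0.
Then L_{j+1} = -2L_j − 15 = -2·(2·(-2)^j − 5) − 15 = -4·(-2)^j + 10 − 15 = 2·(-2)^{j+1} − 5.
By induction, L_k = 2·(-2)^k − 5 for all k ≥ 0.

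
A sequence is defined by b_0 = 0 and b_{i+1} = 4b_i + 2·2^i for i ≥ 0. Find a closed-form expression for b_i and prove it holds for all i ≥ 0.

Claim: b_i = 4^i − 2^i.

Base case: b_0 = 0, and 4^0 − 2^0 = 1 − 1 = 0.
Assume b_j = 4^j − 2^j for some j ≥ 0.
Then b_{j+1} = 4b_j + 2·2^j = 4·(4^j − 2^j) + 2·2^j = 4^{j+1} − 4·2^j + 2·2^j = 4^{j+1} − 2·2^j = 4^{j+1} − 2^{j+1}.
This completes the inductive step, so b_i = 4^i − 2^i for all i ≥ 0.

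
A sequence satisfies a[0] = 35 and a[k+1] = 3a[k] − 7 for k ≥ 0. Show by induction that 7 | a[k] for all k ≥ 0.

Base case: a[0] = 35 = 7·5, so 7 | a[0].
Assume 7 | a[m], so a[m] = 7t for some integer t.
Then a[m+1] = 3a[m] − 7 = 3·(7t) − 7 = 7(3t − 1), so 7 | a[m+1].
So the property holds for m+1, and by induction 7 | a[k] for all k ≥ 0.

7 | a[k]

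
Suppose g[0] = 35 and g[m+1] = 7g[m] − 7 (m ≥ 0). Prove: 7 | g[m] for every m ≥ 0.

Base case: g[0] = 35 = 7·5, so 7 | g[0].
Assume 7 | g[j], so g[j] = 7t for some integer t.
Then g[j+1] = 7g[j] − 7 = 7·(7t) − 7 = 7(7t − 1), so 7 | g[j+1].
This completes the inductive step, so 7 | g[m] for all m ≥ 0.

7 | g[m]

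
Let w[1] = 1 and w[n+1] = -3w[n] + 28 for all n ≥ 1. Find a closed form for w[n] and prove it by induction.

Claim: w[n] = 2·(-3)^n + 7.

Base case: w[1] = 1, and 2·(-3)^1 + 7 = -6 + 7 = 1.
Assume w[k] = 2·(-3)^k + 7 for some k ≥ 1.
Then w[k+1] = -3w[k] + 28 = -3·(2·(-3)^k + 7) + 28 = -6·(-3)^k − 21 + 28 = 2·(-3)^{k+1} + 7.
By induction, w[n] = 2·(-3)^n + 7 for all n ≥ 1.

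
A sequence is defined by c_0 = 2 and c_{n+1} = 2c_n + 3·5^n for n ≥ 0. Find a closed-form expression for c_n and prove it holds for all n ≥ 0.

Claim: c_n = 2^n + 5^n.

Base case: c_0 = 2, and 2^0 + 5^0 = 1 + 1 = 2.
Assume c_m = 2^m + 5^m for some m ≥ 0.
Then c_{m+1} = 2c_m + 3·5^m = 2·(2^m + 5^m) + 3·5^m = 2^{m+1} + 2·5^m + 3·5^m = 2^{m+1} + 5·5^m = 2^{m+1} + 5^{m+1}.
This completes the inductive step, so c_n = 2^n + 5^n for all n ≥ 0.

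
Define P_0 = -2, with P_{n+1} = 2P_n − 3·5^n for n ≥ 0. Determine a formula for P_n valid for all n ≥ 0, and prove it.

Claim: P_n = -2^n − 5^n.

Base case: P_0 = -2, and -2^0 − 5^0 = -1 − 1 = -2.
Assume P_k = -2^k − 5^k for some k ≥ 0.
Then P_{k+1} = 2P_k − 3·5^k = 2·(-2^k − 5^k) − 3·5^k = -2^{k+1} − 2·5^k − 3·5^k = -2^{k+1} − 5·5^k = -2^{k+1} − 5^{k+1}.
So the formula holds for k+1, and by induction P_n = -2^n − 5^n for all n ≥ 0.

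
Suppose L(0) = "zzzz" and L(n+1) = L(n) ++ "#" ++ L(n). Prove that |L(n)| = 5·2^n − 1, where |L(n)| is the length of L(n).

Base case: |L(0)| = 4, and 5·2^0 − 1 = 4.
Assume |L(k)| = 5·2^k − 1.
Then |L(k+1)| = |L(k)| + 1 + |L(k)| = 2|L(k)| + 1 = 2(5·2^k − 1) + 1 = 5·2^{k+1} − 2 + 1 = 5·2^{k+1} − 1.
By induction, |L(n)| = 5·2^n − 1 for all n ≥ 0.

|L(n)| = 5·2^n − 1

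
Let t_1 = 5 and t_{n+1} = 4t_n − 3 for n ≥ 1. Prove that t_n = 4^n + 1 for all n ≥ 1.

Base case: t_1 = 5, and 4^1 + 1 = 4 + 1 = 5.
Assume t_k = 4^k + 1 for some k ≥ 1.
Then t_{k+1} = 4t_k − 3 = 4·(4^k + 1) − 3 = 4^{k+1} + 4 − 3 = 4^{k+1} + 1.
By induction, t_n = 4^n + 1 for all n ≥ 1.

t_n = 4^n + 1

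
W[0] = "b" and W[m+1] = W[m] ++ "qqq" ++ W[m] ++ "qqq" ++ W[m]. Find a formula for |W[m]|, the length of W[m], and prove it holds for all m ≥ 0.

Claim: |W[m]| = 4·3^m − 3.

Base case: |W[0]| = 1, and 4·3^0 − 3 = 1.
Assume |W[r]| = 4·3^r − 3.
Then |W[r+1]| = 3|W[r]| + 6 = 3(4·3^r − 3) + 6 = 4·3^{r+1} − 9 + 6 = 4·3^{r+1} − 3.
This completes the inductive step, so |W[m]| = 4·3^m − 3 for all m ≥ 0.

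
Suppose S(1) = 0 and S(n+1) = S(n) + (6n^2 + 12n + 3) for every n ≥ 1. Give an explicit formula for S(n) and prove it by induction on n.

Claim: S(n) = 2n^3 + 3n^2 − 2n − 3.

Base case: S(1) = 0, and 2·1^3 + 3·1^2 − 2·1 − 3 = 0.
Assume S(m) = 2m^3 + 3m^2 − 2m − 3.
Then S(m+1) = S(m) + (6m^2 + 12m + 3) = (2m^3 + 3m^2 − 2m − 3) + (6m^2 + 12m + 3) = 2m^3 + 9m^2 + 10m,
and 2·(m+1)^3 + 3·(m+1)^2 − 2·(m+1) − 3 = 2m^3 + 9m^2 + 10m.
This completes the inductive step, so S(n) = 2n^3 + 3n^2 − 2n − 3 for all n ≥ 1.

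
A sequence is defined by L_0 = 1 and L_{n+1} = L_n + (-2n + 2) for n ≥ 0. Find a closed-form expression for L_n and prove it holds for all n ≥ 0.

Claim: L_n = -n^2 + 3n + 1.

Base case: L_0 = 1, and -0^2 + 3·0 + 1 = 1.
Assume L_k = -k^2 + 3k + 1.
Then L_{k+1} = L_k + (-2k + 2) = (-k^2 + 3k + 1) + (-2k + 2) = -k^2 + k + 3,
and -(k+1)^2 + 3·(k+1) + 1 = -k^2 + k + 3.
This completes the inductive step, so L_n = -n^2 + 3n + 1 for all n ≥ 0.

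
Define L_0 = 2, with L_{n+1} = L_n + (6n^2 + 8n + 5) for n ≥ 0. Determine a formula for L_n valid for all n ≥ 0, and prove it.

Claim: L_n = 2n^3 + n^2 + 2n + 2.

Base case: L_0 = 2, and 2·0^3 + 0^2 + 2·0 + 2 = 2.
Assume L_k = 2k^3 + k^2 + 2k + 2.
Then L_{k+1} = L_k + (6k^2 + 8k + 5) = (2k^3 + k^2 + 2k + 2) + (6k^2 + 8k + 5) = 2k^3 + 7k^2 + 10k + 7,
and 2·(k+1)^3 + (k+1)^2 + 2·(k+1) + 2 = 2k^3 + 7k^2 + 10k + 7.
This completes the inductive step, so L_n = 2n^3 + n^2 + 2n + 2 for all n ≥ 0.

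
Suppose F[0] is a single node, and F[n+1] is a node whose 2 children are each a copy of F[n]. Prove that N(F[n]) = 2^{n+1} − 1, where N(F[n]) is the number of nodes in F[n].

Base case: N(F[0]) = 1, and 2^{0+1} − 1 = 1.
Assume N(F[j]) = 2^{j+1} − 1.
Then N(F[j+1]) = 1 + 2N(F[j]) = 1 + 2(2^{j+1} − 1) = 2^{j+2} − 2 + 1 = 2^{j+2} − 1.
Hence N(F[n]) = 2^{n+1} − 1 for every n ≥ 0, by induction.

N(F[n]) = 2^{n+1} − 1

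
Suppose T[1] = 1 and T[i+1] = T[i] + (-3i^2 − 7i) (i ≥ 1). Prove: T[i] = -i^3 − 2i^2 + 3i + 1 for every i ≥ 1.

Base case: T[1] = 1, and -1^3 − 2·1^2 + 3·1 + 1 = 1.
Assume T[j] = -j^3 − 2j^2 + 3j + 1.
Then T[j+1] = T[j] + (-3j^2 − 7j) = (-j^3 − 2j^2 + 3j + 1) + (-3j^2 − 7j) = -j^3 − 5j^2 − 4j + 1,
and -(j+1)^3 − 2·(j+1)^2 + 3·(j+1) + 1 = -j^3 − 5j^2 − 4j + 1.
This completes the inductive step, so T[i] = -i^3 − 2i^2 + 3i + 1 for all i ≥ 1.

T[i] = -i^3 − 2i^2 + 3i + 1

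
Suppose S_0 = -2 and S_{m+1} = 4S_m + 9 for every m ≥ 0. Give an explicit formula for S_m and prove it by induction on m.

Claim: S_m = 4^m − 3.

Base case: S_0 = -2, and 4^0 − 3 = 1 − 3 = -2.
Assume S_r = 4^r − 3 for some r ≥ 0.
Then S_{r+1} = 4S_r + 9 = 4·(4^r − 3) + 9 = 4^{r+1} − 12 + 9 = 4^{r+1} − 3.
By induction, S_m = 4^m − 3 for all m ≥ 0.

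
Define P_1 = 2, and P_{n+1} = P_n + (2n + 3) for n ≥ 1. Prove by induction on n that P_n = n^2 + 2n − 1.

Base case: P_1 = 2, and 1^2 + 2·1 − 1 = 2.
Assume P_m = m^2 + 2m − 1.
Then P_{m+1} = P_m + (2m + 3) = (m^2 + 2m − 1) + (2m + 3) = m^2 + 4m + 2,
and (m+1)^2 + 2·(m+1) − 1 = m^2 + 4m + 2.
By induction, P_n = n^2 + 2n − 1 for all n ≥ 1.

P_n = n^2 + 2n − 1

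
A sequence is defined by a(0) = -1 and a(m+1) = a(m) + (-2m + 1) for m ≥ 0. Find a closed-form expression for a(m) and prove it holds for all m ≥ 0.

Claim: a(m) = -m^2 + 2m − 1.

Base case: a(0) = -1, and -0^2 + 2·0 − 1 = -1.
Assume a(k) = -k^2 + 2k − 1.
Then a(k+1) = a(k) + (-2k + 1) = (-k^2 + 2k − 1) + (-2k + 1) = -k^2,
and -(k+1)^2 + 2·(k+1) − 1 = -k^2.
By induction, a(m) = -m^2 + 2m − 1 for all m ≥ 0.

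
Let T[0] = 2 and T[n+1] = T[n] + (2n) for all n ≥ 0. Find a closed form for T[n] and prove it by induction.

Claim: T[n] = n^2 − n + 2.

Base case: T[0] = 2, and 0^2 − 0 + 2 = 2.
Assume T[j] = j^2 − j + 2.
Then T[j+1] = T[j] + (2j) = (j^2 − j + 2) + (2j) = j^2 + j + 2,
and (j+1)^2 − (j+1) + 2 = j^2 + j + 2.
This completes the inductive step, so T[n] = n^2 − n + 2 for all n ≥ 0.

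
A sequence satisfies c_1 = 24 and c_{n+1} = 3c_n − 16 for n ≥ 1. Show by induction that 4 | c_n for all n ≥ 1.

Base case: c_1 = 24 = 4·6, so 4 | c_1.
Assume 4 | c_r, so c_r = 4t for some integer t.
Then c_{r+1} = 3c_r − 16 = 3·(4t) − 16 = 4(3t − 4), so 4 | c_{r+1}.
Hence 4 | c_n for every n ≥ 1, by induction.

4 | c_n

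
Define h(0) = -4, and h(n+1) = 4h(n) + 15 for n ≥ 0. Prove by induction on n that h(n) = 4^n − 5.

Base case: h(0) = -4, and 4^0 − 5 = 1 − 5 = -4.
Assume h(j) = 4^j − 5 for some j ≥ 0.
Then h(j+1) = 4h(j) + 15 = 4·(4^j − 5) + 15 = 4^{j+1} − 20 + 15 = 4^{j+1} − 5.
By induction, h(n) = 4^n − 5 for all n ≥ 0.

h(n) = 4^n − 5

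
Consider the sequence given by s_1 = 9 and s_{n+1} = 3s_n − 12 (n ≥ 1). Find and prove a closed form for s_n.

Claim: s_n = 3^n + 6.

Base case: s_1 = 9, and 3^1 + 6 = 3 + 6 = 9.
Assume s_r = 3^r + 6 for some r ≥ 1.
Then s_{r+1} = 3s_r − 12 = 3·(3^r + 6) − 12 = 3^{r+1} + 18 − 12 = 3^{r+1} + 6.
By induction, s_n = 3^n + 6 for all n ≥ 1.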